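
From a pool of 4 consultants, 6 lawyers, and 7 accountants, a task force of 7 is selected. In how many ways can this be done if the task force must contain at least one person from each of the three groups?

Unrestricted: C(17,7) = 19448 ways to pick any 7 of the 17.
Subtract selections that omit an entire group: no consultants → C(13,7) = 1716; no lawyers → C(11,7) = 330; no accountants → C(10,7) = 120.
Add back selections omitting two groups (i.e. drawn from a single group): C(4,7) + C(6,7) + C(7,7) = 1.
By inclusion–exclusion: 19448 − 2166 + 1 = 17283.

17283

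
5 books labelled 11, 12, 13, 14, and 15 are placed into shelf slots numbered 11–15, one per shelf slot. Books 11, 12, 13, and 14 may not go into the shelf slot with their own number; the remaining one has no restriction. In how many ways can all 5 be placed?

Let Aᵢ (for 11 ≤ i ≤ 14) be the placements that put book i in its forbidden shelf slot. Any j of these fix j positions, leaving (5−j)! ways to fill the rest, and there are C(4,j) ways to pick which j.
By inclusion–exclusion, the number of valid placements is Σ_{j=0}^{4} (−1)^j C(4,j)·(5−j)!.
Computing: 120 − 96 + 36 − 8 + 1 = 53.

53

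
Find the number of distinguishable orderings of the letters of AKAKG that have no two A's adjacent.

There are 5!/(2!·2!) = 30 arrangements of AKAKG in total.
If the two A's are adjacent, glue them into one block, leaving 4 items to arrange: (4)!/(2!) = 12 ways.
Subtracting, 30 − 12 = 18 arrangements keep the A's apart.

18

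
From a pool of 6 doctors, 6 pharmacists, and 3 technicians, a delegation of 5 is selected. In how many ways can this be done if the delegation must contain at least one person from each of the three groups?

1971

With no constraint there are C(15,5) = 3003 possible selections.
Selections missing a whole group: no doctors → C(9,5) = 126; no pharmacists → C(9,5) = 126; no technicians → C(12,5) = 792.
Add back selections omitting two groups (i.e. drawn from a single group): C(6,5) + C(6,5) + C(3,5) = 12.
By inclusion–exclusion: 3003 − 1044 + 12 = 1971.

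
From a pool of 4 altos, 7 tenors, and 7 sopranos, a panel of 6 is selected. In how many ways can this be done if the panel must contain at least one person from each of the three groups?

Unrestricted: C(18,6) = 18564 ways to pick any 6 of the 18.
Subtract selections that omit an entire group: no altos → C(14,6) = 3003; no tenors → C(11,6) = 462; no sopranos → C(11,6) = 462.
Add back selections omitting two groups (i.e. drawn from a single group): C(4,6) + C(7,6) + C(7,6) = 14.
By inclusion–exclusion: 18564 − 3927 + 14 = 14651.

14651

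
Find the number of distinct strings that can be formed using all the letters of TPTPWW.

90

TPTPWW has 6 letters with P appearing twice, T appearing twice, and W appearing twice.
Dividing 6! = 720 by 2!·2!·2! = 8 for the repeated letters gives 90.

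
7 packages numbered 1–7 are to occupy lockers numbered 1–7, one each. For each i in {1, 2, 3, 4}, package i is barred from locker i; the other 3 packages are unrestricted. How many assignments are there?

2790

Let Aᵢ (for 1 ≤ i ≤ 4) be the placements that put package i in its forbidden locker. Any j of these fix j positions, leaving (7−j)! ways to fill the rest, and there are C(4,j) ways to pick which j.
By inclusion–exclusion, the number of valid placements is Σ_{j=0}^{4} (−1)^j C(4,j)·(7−j)!.
Computing: 5040 − 2880 + 720 − 96 + 6 = 2790.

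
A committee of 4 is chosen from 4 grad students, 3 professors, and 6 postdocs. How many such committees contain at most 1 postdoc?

245

Split by how many postdocs are chosen (0 through 1).
Sum: C(6,0)·C(7,4) + C(6,1)·C(7,3) = 35 + 210 = 245.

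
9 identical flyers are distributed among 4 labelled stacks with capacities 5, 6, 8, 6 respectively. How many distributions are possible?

179

By stars and bars, unrestricted non-negative solutions to x_1+…+x_4 = 9 number C(9+3,3) = 220.
Subtract solutions that violate a single cap (substitute x_i' = x_i − (cap_i+1)): x_1 ≥ 6 gives C(6,3) = 20; x_2 ≥ 7 gives C(5,3) = 10; x_3 ≥ 9 gives C(3,3) = 1; x_4 ≥ 7 gives C(5,3) = 10. Together 41.
No two caps can be exceeded simultaneously, so the pair terms are all 0.
By inclusion–exclusion the count is 220 − 41 + 0 = 179.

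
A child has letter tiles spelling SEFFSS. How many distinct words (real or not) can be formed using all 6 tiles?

Letter multiplicities in SEFFSS: E×1, F×2, S×3.
Dividing 6! = 720 by 3!·2! = 12 for the repeated letters gives 60.

60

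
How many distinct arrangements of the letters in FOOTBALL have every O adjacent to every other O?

2520

Treat the 2 copies of O as a single block. The multiset to arrange is then {OO, A, B, F, L, L, T}, 7 items in all.
That gives (7)!/(2!) = 2520 arrangements.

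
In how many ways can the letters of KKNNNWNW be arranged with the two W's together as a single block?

Treat the 2 copies of W as a single block. The multiset to arrange is then {WW, K, K, N, N, N, N}, 7 items in all.
That gives (7)!/(4!·2!) = 105 arrangements.

105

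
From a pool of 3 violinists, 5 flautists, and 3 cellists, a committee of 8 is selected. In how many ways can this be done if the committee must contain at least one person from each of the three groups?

With no constraint there are C(11,8) = 165 possible selections.
Selections missing a whole group: no violinists → C(8,8) = 1; no flautists → C(6,8) = 0; no cellists → C(8,8) = 1.
Add back selections omitting two groups (i.e. drawn from a single group): C(3,8) + C(5,8) + C(3,8) = 0.
By inclusion–exclusion: 165 − 2 + 0 = 163.

163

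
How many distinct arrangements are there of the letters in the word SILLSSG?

420

The 7 letters of SILLSSG have repeats: L appearing twice and S appearing 3 times.
The number of distinct arrangements is 7!/(3!·2!) = 5040/12 = 420.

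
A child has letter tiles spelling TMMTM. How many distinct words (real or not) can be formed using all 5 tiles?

10

TMMTM has 5 letters with M appearing 3 times and T appearing twice.
Dividing 5! = 120 by 3!·2! = 12 for the repeated letters gives 10.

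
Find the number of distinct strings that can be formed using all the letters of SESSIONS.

1680

SESSIONS has 8 letters with S appearing 4 times.
The number of distinct arrangements is 8!/(4!) = 40320/24 = 1680.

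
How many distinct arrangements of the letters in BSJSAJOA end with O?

630

Fix O in the last position and arrange the remaining 7 letters.
Those 7 letters have A appearing twice, J appearing twice, and S appearing twice, giving (7)!/(2!·2!·2!) = 630.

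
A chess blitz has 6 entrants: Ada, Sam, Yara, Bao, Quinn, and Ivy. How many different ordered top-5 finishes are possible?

This is an ordered selection of 5 from 6: P(6,5).
That gives 6 × 5 × 4 × 3 × 2 = 720.

720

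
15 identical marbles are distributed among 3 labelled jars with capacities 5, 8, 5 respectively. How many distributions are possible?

Without the upper bounds there are C(17,2) = 136 ways to split 15 among 3 jars.
Subtract solutions that violate a single cap (substitute x_i' = x_i − (cap_i+1)): x_1 ≥ 6 gives C(11,2) = 55; x_2 ≥ 9 gives C(8,2) = 28; x_3 ≥ 6 gives C(11,2) = 55. Together 138.
Add back pairs where two caps are both exceeded: 1 + 10 + 1 = 12.
By inclusion–exclusion the count is 136 − 138 + 12 = 10.

10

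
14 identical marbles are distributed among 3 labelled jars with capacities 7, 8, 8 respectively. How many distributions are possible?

50

Without the upper bounds there are C(16,2) = 120 ways to split 14 among 3 jars.
Subtract solutions that violate a single cap (substitute x_i' = x_i − (cap_i+1)): x_1 ≥ 8 gives C(8,2) = 28; x_2 ≥ 9 gives C(7,2) = 21; x_3 ≥ 9 gives C(7,2) = 21. Together 70.
No two caps can be exceeded simultaneously, so the pair terms are all 0.
By inclusion–exclusion the count is 120 − 70 + 0 = 50.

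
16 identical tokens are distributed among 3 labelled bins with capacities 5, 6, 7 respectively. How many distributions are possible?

Without the upper bounds there are C(18,2) = 153 ways to split 16 among 3 bins.
Subtract solutions that violate a single cap (substitute x_i' = x_i − (cap_i+1)): x_1 ≥ 6 gives C(12,2) = 66; x_2 ≥ 7 gives C(11,2) = 55; x_3 ≥ 8 gives C(10,2) = 45. Together 166.
Add back pairs where two caps are both exceeded: 10 + 6 + 3 = 19.
By inclusion–exclusion the count is 153 − 166 + 19 = 6.

6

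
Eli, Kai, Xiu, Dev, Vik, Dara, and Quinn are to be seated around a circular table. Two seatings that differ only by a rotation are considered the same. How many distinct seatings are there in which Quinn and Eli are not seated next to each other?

480

All circular seatings of 7 people number (6)! = 720.
Seatings with Quinn beside Eli: treat them as a block with 2 internal orders, giving 2 × (5)! = 240.
Subtracting, 720 − 240 = 480.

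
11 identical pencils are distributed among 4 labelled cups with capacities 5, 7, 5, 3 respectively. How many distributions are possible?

120

Ignoring the caps, the number of non-negative solutions to x_1+…+x_4 = 11 is C(14,3) = 364.
Subtract solutions that violate a single cap (substitute x_i' = x_i − (cap_i+1)): x_1 ≥ 6 gives C(8,3) = 56; x_2 ≥ 8 gives C(6,3) = 20; x_3 ≥ 6 gives C(8,3) = 56; x_4 ≥ 4 gives C(10,3) = 120. Together 252.
Add back pairs where two caps are both exceeded: 0 + 0 + 4 + 0 + 0 + 4 = 8.
By inclusion–exclusion the count is 364 − 252 + 8 = 120.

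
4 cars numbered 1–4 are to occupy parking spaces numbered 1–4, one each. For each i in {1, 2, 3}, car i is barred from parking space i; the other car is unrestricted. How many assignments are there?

Let Aᵢ (for i ∈ {1, 2, 3}) be the placements that put car i in its forbidden parking space. Any j of these fix j positions, leaving (4−j)! ways to fill the rest, and there are C(3,j) ways to pick which j.
By inclusion–exclusion, the number of valid placements is Σ_{j=0}^{3} (−1)^j C(3,j)·(4−j)!.
Computing: 24 − 18 + 6 − 1 = 11.

11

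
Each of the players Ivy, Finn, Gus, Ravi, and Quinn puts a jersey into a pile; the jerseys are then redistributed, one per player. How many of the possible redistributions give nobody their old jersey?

44

Count assignments avoiding every fixed point. For any j of the 5 players fixed to their old jersey, the other 5−j can be arranged in (5−j)! ways.
By inclusion–exclusion this is Σ_{j=0}^{5} (−1)^j C(5,j)·(5−j)!.
Computing: 120 − 120 + 60 − 20 + 5 − 1 = 44.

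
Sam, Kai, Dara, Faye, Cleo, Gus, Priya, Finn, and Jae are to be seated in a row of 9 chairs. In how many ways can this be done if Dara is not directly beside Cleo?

There are 9! = 362880 arrangements in all. If Dara and Cleo are adjacent, merging them into one block gives 2·(8)! = 80640 arrangements.
Complementary counting: 362880 − 80640 = 282240.

282240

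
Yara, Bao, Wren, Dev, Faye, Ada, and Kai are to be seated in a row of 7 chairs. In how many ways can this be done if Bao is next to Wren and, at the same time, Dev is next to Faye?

480

Treat {Bao,Wren} as one block (2 orders) and {Dev,Faye} as another (2 orders).
That leaves 5 units to arrange: 2 × 2 × 5! = 4 × 120 = 480.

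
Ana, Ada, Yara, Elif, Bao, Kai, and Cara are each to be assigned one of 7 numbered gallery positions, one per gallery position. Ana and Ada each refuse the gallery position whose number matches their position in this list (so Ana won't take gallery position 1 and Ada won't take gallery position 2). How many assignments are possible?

Let Aᵢ (for i ∈ {1, 2}) be the placements that put person i in their forbidden gallery position. Any j of these fix j positions, leaving (7−j)! ways to fill the rest, and there are C(2,j) ways to pick which j.
By inclusion–exclusion, the number of valid placements is Σ_{j=0}^{2} (−1)^j C(2,j)·(7−j)!.
Computing: 5040 − 1440 + 120 = 3720.

3720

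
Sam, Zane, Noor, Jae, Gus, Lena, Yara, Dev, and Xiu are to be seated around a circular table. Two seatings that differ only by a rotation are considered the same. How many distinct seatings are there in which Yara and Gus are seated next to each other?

10080

Treat {Yara, Gus} as one unit (2 internal orders) and seat the resulting 8 units around the table: (7)! circular arrangements.
So 2 × (7)! = 2 × 5040 = 10080.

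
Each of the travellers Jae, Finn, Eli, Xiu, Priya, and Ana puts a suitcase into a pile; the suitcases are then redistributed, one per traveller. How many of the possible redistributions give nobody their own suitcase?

265

Let Aᵢ be the assignments in which traveller i gets their own suitcase. We want the size of the complement of A₁∪…∪A_6.
By inclusion–exclusion this is Σ_{j=0}^{6} (−1)^j C(6,j)·(6−j)!.
Computing: 720 − 720 + 360 − 120 + 30 − 6 + 1 = 265.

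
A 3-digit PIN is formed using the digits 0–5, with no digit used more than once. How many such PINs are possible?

With no repetition, fill the 3 digits in order: 6 choices, then 5, down to 4.
That product is 6 × 5 × 4 = 120.

120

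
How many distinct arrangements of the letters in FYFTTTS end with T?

Fix T in the last position and arrange the remaining 6 letters.
Those 6 letters have F appearing twice and T appearing twice, giving (6)!/(2!·2!) = 180.

180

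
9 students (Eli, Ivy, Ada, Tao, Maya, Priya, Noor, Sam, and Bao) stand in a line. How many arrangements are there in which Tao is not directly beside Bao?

There are 9! = 362880 arrangements in all. If Tao and Bao are adjacent, merging them into one block gives 2·(8)! = 80640 arrangements.
Complementary counting: 362880 − 80640 = 282240.

282240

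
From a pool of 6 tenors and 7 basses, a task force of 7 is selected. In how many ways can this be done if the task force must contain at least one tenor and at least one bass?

Unrestricted: C(13,7) = 1716 ways to pick any 7 of the 13.
Selections missing a whole group: no tenors → C(7,7) = 1; no basses → C(6,7) = 0.
Both groups omitted at once is impossible, so 1716 − 1 = 1715.

1715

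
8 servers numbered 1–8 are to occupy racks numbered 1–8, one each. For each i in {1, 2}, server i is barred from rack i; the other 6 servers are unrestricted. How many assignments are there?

Let Aᵢ (for i ∈ {1, 2}) be the placements that put server i in its forbidden rack. Any j of these fix j positions, leaving (8−j)! ways to fill the rest, and there are C(2,j) ways to pick which j.
By inclusion–exclusion, the number of valid placements is Σ_{j=0}^{2} (−1)^j C(2,j)·(8−j)!.
Computing: 40320 − 10080 + 720 = 30960.

30960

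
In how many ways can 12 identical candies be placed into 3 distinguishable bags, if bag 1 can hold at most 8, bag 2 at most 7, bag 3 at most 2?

Without the upper bounds there are C(14,2) = 91 ways to split 12 among 3 bags.
Subtract solutions that violate a single cap (substitute x_i' = x_i − (cap_i+1)): x_1 ≥ 9 gives C(5,2) = 10; x_2 ≥ 8 gives C(6,2) = 15; x_3 ≥ 3 gives C(11,2) = 55. Together 80.
Add back pairs where two caps are both exceeded: 0 + 1 + 3 = 4.
By inclusion–exclusion the count is 91 − 80 + 4 = 15.

15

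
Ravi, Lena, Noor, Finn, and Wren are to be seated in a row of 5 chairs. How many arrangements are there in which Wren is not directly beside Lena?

There are 5! = 120 arrangements in all. If Wren and Lena are adjacent, merging them into one block gives 2·(4)! = 48 arrangements.
So 120 − 48 = 72 arrangements keep them apart.

72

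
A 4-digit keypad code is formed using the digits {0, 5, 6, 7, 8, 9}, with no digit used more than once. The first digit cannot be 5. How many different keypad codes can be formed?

300

The first digit has 6−1 = 5 choices (anything except 5).
The remaining 3 digits are filled from the other 5 symbols without repetition: 5 × 4 × 3 = 60.
Total: 5 × 60 = 300.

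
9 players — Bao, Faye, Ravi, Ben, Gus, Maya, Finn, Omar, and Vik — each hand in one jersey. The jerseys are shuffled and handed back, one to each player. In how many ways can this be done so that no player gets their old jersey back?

133496

Let Aᵢ be the assignments in which player i gets their old jersey. We want the size of the complement of A₁∪…∪A_9.
By inclusion–exclusion this is Σ_{j=0}^{9} (−1)^j C(9,j)·(9−j)!.
Computing: 362880 − 362880 + 181440 − 60480 + 15120 − 3024 + 504 − 72 + 9 − 1 = 133496.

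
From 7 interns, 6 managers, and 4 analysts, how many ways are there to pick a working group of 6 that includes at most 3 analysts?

12298

Split by how many analysts are chosen (0 through 3).
Sum: C(4,0)·C(13,6) + C(4,1)·C(13,5) + C(4,2)·C(13,4) + C(4,3)·C(13,3) = 1716 + 5148 + 4290 + 1144 = 12298.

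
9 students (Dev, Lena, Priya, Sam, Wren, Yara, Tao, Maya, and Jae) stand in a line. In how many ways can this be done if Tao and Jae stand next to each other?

80640

Place the 7 others and the Tao-Jae pair as 8 objects in a line; the pair has 2 internal arrangements.
That gives 2 × 8! = 2 × 40320 = 80640.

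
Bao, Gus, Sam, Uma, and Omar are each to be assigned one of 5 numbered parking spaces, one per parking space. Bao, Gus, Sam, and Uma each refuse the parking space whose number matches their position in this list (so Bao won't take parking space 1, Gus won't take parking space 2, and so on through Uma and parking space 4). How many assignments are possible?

Let Aᵢ (for 1 ≤ i ≤ 4) be the placements that put person i in their forbidden parking space. Any j of these fix j positions, leaving (5−j)! ways to fill the rest, and there are C(4,j) ways to pick which j.
By inclusion–exclusion, the number of valid placements is Σ_{j=0}^{4} (−1)^j C(4,j)·(5−j)!.
Computing: 120 − 96 + 36 − 8 + 1 = 53.

53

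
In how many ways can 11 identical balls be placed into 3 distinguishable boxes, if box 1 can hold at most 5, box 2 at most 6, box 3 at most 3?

10

By stars and bars, unrestricted non-negative solutions to x_1+…+x_3 = 11 number C(11+2,2) = 78.
Subtract solutions that violate a single cap (substitute x_i' = x_i − (cap_i+1)): x_1 ≥ 6 gives C(7,2) = 21; x_2 ≥ 7 gives C(6,2) = 15; x_3 ≥ 4 gives C(9,2) = 36. Together 72.
Add back pairs where two caps are both exceeded: 0 + 3 + 1 = 4.
By inclusion–exclusion the count is 78 − 72 + 4 = 10.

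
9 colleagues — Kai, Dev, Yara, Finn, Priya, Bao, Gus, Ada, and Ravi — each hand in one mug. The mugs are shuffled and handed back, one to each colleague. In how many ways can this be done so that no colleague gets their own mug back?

This is the derangement count D_9: permutations of 9 items with no fixed point.
By inclusion–exclusion this is Σ_{j=0}^{9} (−1)^j C(9,j)·(9−j)!.
Computing: 362880 − 362880 + 181440 − 60480 + 15120 − 3024 + 504 − 72 + 9 − 1 = 133496.

133496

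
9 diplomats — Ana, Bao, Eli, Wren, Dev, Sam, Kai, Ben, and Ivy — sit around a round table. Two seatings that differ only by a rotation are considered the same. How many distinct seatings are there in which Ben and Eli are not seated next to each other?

30240

Without the restriction there are (8)! = 40320 seatings.
Seatings with Ben beside Eli: treat them as a block with 2 internal orders, giving 2 × (7)! = 10080.
Subtracting, 40320 − 10080 = 30240.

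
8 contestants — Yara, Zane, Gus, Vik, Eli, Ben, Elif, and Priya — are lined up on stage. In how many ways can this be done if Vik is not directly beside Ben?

30240

Of the 8! = 40320 arrangements, those with Vik and Ben adjacent number 2 × 7! = 10080 (treat the pair as a block with 2 internal orders).
Complementary counting: 40320 − 10080 = 30240.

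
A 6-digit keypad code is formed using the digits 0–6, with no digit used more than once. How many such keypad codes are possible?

5040

Choose and order 6 of the 7 symbols: the first digit has 7 options, the next 6, and so on down to 2.
7 × 6 × 5 × 4 × 3 × 2 = 5040.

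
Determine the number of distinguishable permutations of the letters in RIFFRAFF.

840

Letter multiplicities in RIFFRAFF: A×1, F×4, I×1, R×2.
So there are 8! / (4!·2!) = 840 distinguishable arrangements.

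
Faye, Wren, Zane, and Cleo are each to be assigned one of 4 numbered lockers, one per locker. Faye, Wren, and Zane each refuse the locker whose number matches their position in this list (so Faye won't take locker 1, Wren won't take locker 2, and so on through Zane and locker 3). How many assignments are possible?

Let Aᵢ (for i ∈ {1, 2, 3}) be the placements that put person i in their forbidden locker. Any j of these fix j positions, leaving (4−j)! ways to fill the rest, and there are C(3,j) ways to pick which j.
By inclusion–exclusion, the number of valid placements is Σ_{j=0}^{3} (−1)^j C(3,j)·(4−j)!.
Computing: 24 − 18 + 6 − 1 = 11.

11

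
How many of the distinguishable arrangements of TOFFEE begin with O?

30

With the first slot taken by O, it remains to arrange the other 5 letters (TFFEE).
Those 5 letters have E appearing twice and F appearing twice, giving (5)!/(2!·2!) = 30.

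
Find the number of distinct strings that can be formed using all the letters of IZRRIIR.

140

IZRRIIR has 7 letters with I appearing 3 times and R appearing 3 times.
So there are 7! / (3!·3!) = 140 distinguishable arrangements.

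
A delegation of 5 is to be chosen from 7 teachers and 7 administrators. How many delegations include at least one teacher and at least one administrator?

1960

Unrestricted: C(14,5) = 2002 ways to pick any 5 of the 14.
Subtract selections that omit an entire group: no teachers → C(7,5) = 21; no administrators → C(7,5) = 21.
Both groups omitted at once is impossible, so 2002 − 42 = 1960.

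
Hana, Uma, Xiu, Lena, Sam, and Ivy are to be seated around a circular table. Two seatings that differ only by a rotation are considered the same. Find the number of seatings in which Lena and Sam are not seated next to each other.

Without the restriction there are (5)! = 120 seatings.
Seatings with Lena beside Sam: treat them as a block with 2 internal orders, giving 2 × (4)! = 48.
Subtracting, 120 − 48 = 72.

72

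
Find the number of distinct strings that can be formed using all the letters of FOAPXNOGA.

Letter multiplicities in FOAPXNOGA: A×2, F×1, G×1, N×1, O×2, P×1, X×1.
The number of distinct arrangements is 9!/(2!·2!) = 362880/4 = 90720.

90720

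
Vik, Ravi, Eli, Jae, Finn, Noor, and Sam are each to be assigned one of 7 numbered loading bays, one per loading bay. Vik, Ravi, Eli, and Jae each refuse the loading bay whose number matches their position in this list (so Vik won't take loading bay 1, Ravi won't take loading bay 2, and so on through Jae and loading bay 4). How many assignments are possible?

2790

Let Aᵢ (for 1 ≤ i ≤ 4) be the placements that put person i in their forbidden loading bay. Any j of these fix j positions, leaving (7−j)! ways to fill the rest, and there are C(4,j) ways to pick which j.
By inclusion–exclusion, the number of valid placements is Σ_{j=0}^{4} (−1)^j C(4,j)·(7−j)!.
Computing: 5040 − 2880 + 720 − 96 + 6 = 2790.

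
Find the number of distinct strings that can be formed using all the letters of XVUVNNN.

Letter multiplicities in XVUVNNN: N×3, U×1, V×2, X×1.
Dividing 7! = 5040 by 3!·2! = 12 for the repeated letters gives 420.

420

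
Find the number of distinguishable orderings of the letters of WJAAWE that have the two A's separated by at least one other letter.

120

Total arrangements of WJAAWE: 6!/(2!·2!) = 180.
Arrangements with the A's together: treat AA as one letter, giving (5)!/(2!) = 60.
Subtracting, 180 − 60 = 120 arrangements keep the A's apart.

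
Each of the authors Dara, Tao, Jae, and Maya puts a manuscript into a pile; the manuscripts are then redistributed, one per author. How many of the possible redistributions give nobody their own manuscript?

9

Let Aᵢ be the assignments in which author i gets their own manuscript. We want the size of the complement of A₁∪…∪A_4.
By inclusion–exclusion this is Σ_{j=0}^{4} (−1)^j C(4,j)·(4−j)!.
Computing: 24 − 24 + 12 − 4 + 1 = 9.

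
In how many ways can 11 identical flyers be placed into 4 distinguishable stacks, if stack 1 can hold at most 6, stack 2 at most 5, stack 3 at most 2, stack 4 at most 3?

42

By stars and bars, unrestricted non-negative solutions to x_1+…+x_4 = 11 number C(11+3,3) = 364.
Subtract solutions that violate a single cap (substitute x_i' = x_i − (cap_i+1)): x_1 ≥ 7 gives C(7,3) = 35; x_2 ≥ 6 gives C(8,3) = 56; x_3 ≥ 3 gives C(11,3) = 165; x_4 ≥ 4 gives C(10,3) = 120. Together 376.
Add back pairs where two caps are both exceeded: 0 + 4 + 1 + 10 + 4 + 35 = 54.
By inclusion–exclusion the count is 364 − 376 + 54 = 42.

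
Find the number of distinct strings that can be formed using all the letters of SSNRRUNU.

2520

SSNRRUNU has 8 letters with N appearing twice, R appearing twice, S appearing twice, and U appearing twice.
So there are 8! / (2!·2!·2!·2!) = 2520 distinguishable arrangements.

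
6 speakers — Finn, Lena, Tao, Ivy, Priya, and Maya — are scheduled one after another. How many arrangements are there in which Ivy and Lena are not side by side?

There are 6! = 720 arrangements in all. If Ivy and Lena are adjacent, merging them into one block gives 2·(5)! = 240 arrangements.
So 720 − 240 = 480 arrangements keep them apart.

480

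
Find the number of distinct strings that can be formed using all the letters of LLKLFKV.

The 7 letters of LLKLFKV have repeats: K appearing twice and L appearing 3 times.
So there are 7! / (3!·2!) = 420 distinguishable arrangements.

420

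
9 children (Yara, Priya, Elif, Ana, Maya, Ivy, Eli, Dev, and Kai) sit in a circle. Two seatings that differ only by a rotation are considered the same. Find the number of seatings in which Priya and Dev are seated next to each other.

10080

Treat {Priya, Dev} as one unit (2 internal orders) and seat the resulting 8 units around the table: (7)! circular arrangements.
So 2 × (7)! = 2 × 5040 = 10080.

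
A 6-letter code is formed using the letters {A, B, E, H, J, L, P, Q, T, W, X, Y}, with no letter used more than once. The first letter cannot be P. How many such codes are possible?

609840

The first letter has 12−1 = 11 choices (anything except P).
The remaining 5 letters are filled from the other 11 symbols without repetition: 11 × 10 × 9 × 8 × 7 = 55440.
Total: 11 × 55440 = 609840.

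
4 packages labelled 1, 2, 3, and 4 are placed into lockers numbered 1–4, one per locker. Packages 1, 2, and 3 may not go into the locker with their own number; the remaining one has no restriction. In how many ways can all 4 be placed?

Let Aᵢ (for i ∈ {1, 2, 3}) be the placements that put package i in its forbidden locker. Any j of these fix j positions, leaving (4−j)! ways to fill the rest, and there are C(3,j) ways to pick which j.
By inclusion–exclusion, the number of valid placements is Σ_{j=0}^{3} (−1)^j C(3,j)·(4−j)!.
Computing: 24 − 18 + 6 − 1 = 11.

11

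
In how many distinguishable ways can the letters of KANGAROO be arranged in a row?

10080

KANGAROO has 8 letters with A appearing twice and O appearing twice.
The number of distinct arrangements is 8!/(2!·2!) = 40320/4 = 10080.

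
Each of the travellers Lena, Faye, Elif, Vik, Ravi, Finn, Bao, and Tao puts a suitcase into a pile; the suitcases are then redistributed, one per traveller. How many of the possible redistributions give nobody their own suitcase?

14833

This is the derangement count D_8: permutations of 8 items with no fixed point.
By inclusion–exclusion this is Σ_{j=0}^{8} (−1)^j C(8,j)·(8−j)!.
Computing: 40320 − 40320 + 20160 − 6720 + 1680 − 336 + 56 − 8 + 1 = 14833.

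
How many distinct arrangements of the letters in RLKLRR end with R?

30

Fix R in the last position and arrange the remaining 5 letters.
Those 5 letters have L appearing twice and R appearing twice, giving (5)!/(2!·2!) = 30.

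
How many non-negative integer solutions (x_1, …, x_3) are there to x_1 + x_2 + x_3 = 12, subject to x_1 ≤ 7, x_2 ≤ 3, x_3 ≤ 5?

Without the upper bounds there are C(14,2) = 91 ways to split 12 among 3 variables.
Subtract solutions that violate a single cap (substitute x_i' = x_i − (cap_i+1)): x_1 ≥ 8 gives C(6,2) = 15; x_2 ≥ 4 gives C(10,2) = 45; x_3 ≥ 6 gives C(8,2) = 28. Together 88.
Add back pairs where two caps are both exceeded: 1 + 0 + 6 = 7.
By inclusion–exclusion the count is 91 − 88 + 7 = 10.

10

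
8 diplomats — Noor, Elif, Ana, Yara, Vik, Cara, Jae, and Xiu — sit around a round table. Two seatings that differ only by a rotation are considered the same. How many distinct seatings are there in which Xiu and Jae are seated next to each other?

1440

Treat {Xiu, Jae} as one unit (2 internal orders) and seat the resulting 7 units around the table: (6)! circular arrangements.
So 2 × (6)! = 2 × 720 = 1440.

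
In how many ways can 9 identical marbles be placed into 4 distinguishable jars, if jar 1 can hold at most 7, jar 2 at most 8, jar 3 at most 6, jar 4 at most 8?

Without the upper bounds there are C(12,3) = 220 ways to split 9 among 4 jars.
Subtract solutions that violate a single cap (substitute x_i' = x_i − (cap_i+1)): x_1 ≥ 8 gives C(4,3) = 4; x_2 ≥ 9 gives C(3,3) = 1; x_3 ≥ 7 gives C(5,3) = 10; x_4 ≥ 9 gives C(3,3) = 1. Together 16.
No two caps can be exceeded simultaneously, so the pair terms are all 0.
By inclusion–exclusion the count is 220 − 16 + 0 = 204.

204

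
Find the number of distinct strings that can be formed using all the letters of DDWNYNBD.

3360

The 8 letters of DDWNYNBD have repeats: D appearing 3 times and N appearing twice.
So there are 8! / (3!·2!) = 3360 distinguishable arrangements.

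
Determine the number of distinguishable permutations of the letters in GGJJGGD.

The 7 letters of GGJJGGD have repeats: G appearing 4 times and J appearing twice.
So there are 7! / (4!·2!) = 105 distinguishable arrangements.

105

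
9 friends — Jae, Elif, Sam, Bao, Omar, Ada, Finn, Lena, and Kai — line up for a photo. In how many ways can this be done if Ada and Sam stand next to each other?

80640

Treat {Ada, Sam} as a single unit. There are 8 units to order, and the pair itself can be ordered 2 ways.
So the count is 2·(8)! = 80640.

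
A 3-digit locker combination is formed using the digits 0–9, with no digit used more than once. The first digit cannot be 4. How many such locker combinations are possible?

The first digit has 10−1 = 9 choices (anything except 4).
The remaining 2 digits are filled from the other 9 symbols without repetition: 9 × 8 = 72.
Total: 9 × 72 = 648.

648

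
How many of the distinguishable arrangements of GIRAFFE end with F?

720

Fix F in the last position and arrange the remaining 6 letters.
Those 6 letters are all distinct, giving (6)! = 720.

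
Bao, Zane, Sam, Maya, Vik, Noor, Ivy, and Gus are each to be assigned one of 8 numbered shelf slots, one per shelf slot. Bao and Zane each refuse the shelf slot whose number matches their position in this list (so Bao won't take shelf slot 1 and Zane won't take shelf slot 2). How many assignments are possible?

Let Aᵢ (for i ∈ {1, 2}) be the placements that put person i in their forbidden shelf slot. Any j of these fix j positions, leaving (8−j)! ways to fill the rest, and there are C(2,j) ways to pick which j.
By inclusion–exclusion, the number of valid placements is Σ_{j=0}^{2} (−1)^j C(2,j)·(8−j)!.
Computing: 40320 − 10080 + 720 = 30960.

30960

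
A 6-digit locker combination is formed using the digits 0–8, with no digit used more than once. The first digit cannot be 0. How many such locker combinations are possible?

53760

The first digit has 9−1 = 8 choices (anything except 0).
The remaining 5 digits are filled from the other 8 symbols without repetition: 8 × 7 × 6 × 5 × 4 = 6720.
Total: 8 × 6720 = 53760.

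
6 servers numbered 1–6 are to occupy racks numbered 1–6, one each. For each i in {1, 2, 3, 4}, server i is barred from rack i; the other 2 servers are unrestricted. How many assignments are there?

Let Aᵢ (for 1 ≤ i ≤ 4) be the placements that put server i in its forbidden rack. Any j of these fix j positions, leaving (6−j)! ways to fill the rest, and there are C(4,j) ways to pick which j.
By inclusion–exclusion, the number of valid placements is Σ_{j=0}^{4} (−1)^j C(4,j)·(6−j)!.
Computing: 720 − 480 + 144 − 24 + 2 = 362.

362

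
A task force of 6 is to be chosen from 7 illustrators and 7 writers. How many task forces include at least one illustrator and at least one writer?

2989

Unrestricted: C(14,6) = 3003 ways to pick any 6 of the 14.
Subtract selections that omit an entire group: no illustrators → C(7,6) = 7; no writers → C(7,6) = 7.
Both groups omitted at once is impossible, so 3003 − 14 = 2989.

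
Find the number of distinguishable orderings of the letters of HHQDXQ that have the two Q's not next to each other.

Total arrangements of HHQDXQ: 6!/(2!·2!) = 180.
Arrangements with the Q's together: treat QQ as one letter, giving (5)!/(2!) = 60.
Subtracting, 180 − 60 = 120 arrangements keep the Q's apart.

120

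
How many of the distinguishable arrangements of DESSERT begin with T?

180

Fix T in the first position and arrange the remaining 6 letters.
Those 6 letters have E appearing twice and S appearing twice, giving (6)!/(2!·2!) = 180.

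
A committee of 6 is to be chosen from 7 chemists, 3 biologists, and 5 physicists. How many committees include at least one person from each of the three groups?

3850

With no constraint there are C(15,6) = 5005 possible selections.
Selections missing a whole group: no chemists → C(8,6) = 28; no biologists → C(12,6) = 924; no physicists → C(10,6) = 210.
Add back selections omitting two groups (i.e. drawn from a single group): C(7,6) + C(3,6) + C(5,6) = 7.
By inclusion–exclusion: 5005 − 1162 + 7 = 3850.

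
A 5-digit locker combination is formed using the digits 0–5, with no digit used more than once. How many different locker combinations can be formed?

Choose and order 5 of the 6 symbols: the first digit has 6 options, the next 5, and so on down to 2.
6 × 5 × 4 × 3 × 2 = 720.

720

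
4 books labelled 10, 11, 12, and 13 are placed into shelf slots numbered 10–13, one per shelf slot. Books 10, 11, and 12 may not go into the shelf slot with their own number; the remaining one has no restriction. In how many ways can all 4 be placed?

11

Let Aᵢ (for i ∈ {10, 11, 12}) be the placements that put book i in its forbidden shelf slot. Any j of these fix j positions, leaving (4−j)! ways to fill the rest, and there are C(3,j) ways to pick which j.
By inclusion–exclusion, the number of valid placements is Σ_{j=0}^{3} (−1)^j C(3,j)·(4−j)!.
Computing: 24 − 18 + 6 − 1 = 11.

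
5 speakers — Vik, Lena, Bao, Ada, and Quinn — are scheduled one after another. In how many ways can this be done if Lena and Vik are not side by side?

72

Of the 5! = 120 arrangements, those with Lena and Vik adjacent number 2 × 4! = 48 (treat the pair as a block with 2 internal orders).
So 120 − 48 = 72 arrangements keep them apart.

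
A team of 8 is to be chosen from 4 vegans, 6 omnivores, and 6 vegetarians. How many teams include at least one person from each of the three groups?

Total 8-person selections from all 16: C(16,8) = 12870.
Selections missing a whole group: no vegans → C(12,8) = 495; no omnivores → C(10,8) = 45; no vegetarians → C(10,8) = 45.
Add back selections omitting two groups (i.e. drawn from a single group): C(4,8) + C(6,8) + C(6,8) = 0.
By inclusion–exclusion: 12870 − 585 + 0 = 12285.

12285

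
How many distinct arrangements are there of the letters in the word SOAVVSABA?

SOAVVSABA has 9 letters with A appearing 3 times, S appearing twice, and V appearing twice.
Dividing 9! = 362880 by 3!·2!·2! = 24 for the repeated letters gives 15120.

15120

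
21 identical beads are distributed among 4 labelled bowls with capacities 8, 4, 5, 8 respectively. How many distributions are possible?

Without the upper bounds there are C(24,3) = 2024 ways to split 21 among 4 bowls.
Subtract solutions that violate a single cap (substitute x_i' = x_i − (cap_i+1)): x_1 ≥ 9 gives C(15,3) = 455; x_2 ≥ 5 gives C(19,3) = 969; x_3 ≥ 6 gives C(18,3) = 816; x_4 ≥ 9 gives C(15,3) = 455. Together 2695.
Add back pairs where two caps are both exceeded: 120 + 84 + 20 + 286 + 120 + 84 = 714.
Subtract triples: 4 + 0 + 0 + 4 = 8.
By inclusion–exclusion the count is 2024 − 2695 + 714 − 8 = 35.

35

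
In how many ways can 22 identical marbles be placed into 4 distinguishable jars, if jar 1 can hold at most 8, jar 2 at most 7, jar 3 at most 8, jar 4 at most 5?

83

Ignoring the caps, the number of non-negative solutions to x_1+…+x_4 = 22 is C(25,3) = 2300.
Subtract solutions that violate a single cap (substitute x_i' = x_i − (cap_i+1)): x_1 ≥ 9 gives C(16,3) = 560; x_2 ≥ 8 gives C(17,3) = 680; x_3 ≥ 9 gives C(16,3) = 560; x_4 ≥ 6 gives C(19,3) = 969. Together 2769.
Add back pairs where two caps are both exceeded: 56 + 35 + 120 + 56 + 165 + 120 = 552.
By inclusion–exclusion the count is 2300 − 2769 + 552 = 83.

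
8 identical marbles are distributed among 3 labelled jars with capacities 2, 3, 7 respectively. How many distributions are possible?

11

Ignoring the caps, the number of non-negative solutions to x_1+…+x_3 = 8 is C(10,2) = 45.
Subtract solutions that violate a single cap (substitute x_i' = x_i − (cap_i+1)): x_1 ≥ 3 gives C(7,2) = 21; x_2 ≥ 4 gives C(6,2) = 15; x_3 ≥ 8 gives C(2,2) = 1. Together 37.
Add back pairs where two caps are both exceeded: 3 + 0 + 0 = 3.
By inclusion–exclusion the count is 45 − 37 + 3 = 11.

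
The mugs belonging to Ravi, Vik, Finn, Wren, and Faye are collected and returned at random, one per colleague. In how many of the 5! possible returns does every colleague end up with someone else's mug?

44

This is the derangement count D_5: permutations of 5 items with no fixed point.
By inclusion–exclusion this is Σ_{j=0}^{5} (−1)^j C(5,j)·(5−j)!.
Computing: 120 − 120 + 60 − 20 + 5 − 1 = 44.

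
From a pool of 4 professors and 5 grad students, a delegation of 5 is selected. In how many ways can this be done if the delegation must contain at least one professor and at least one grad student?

Total 5-person selections from all 9: C(9,5) = 126.
Selections missing a whole group: no professors → C(5,5) = 1; no grad students → C(4,5) = 0.
Both groups omitted at once is impossible, so 126 − 1 = 125.

125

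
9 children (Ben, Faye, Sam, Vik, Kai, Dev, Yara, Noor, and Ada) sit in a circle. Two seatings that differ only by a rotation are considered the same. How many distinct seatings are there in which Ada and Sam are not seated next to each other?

Without the restriction there are (8)! = 40320 seatings.
Seatings with Ada beside Sam: treat them as a block with 2 internal orders, giving 2 × (7)! = 10080.
Subtracting, 40320 − 10080 = 30240.

30240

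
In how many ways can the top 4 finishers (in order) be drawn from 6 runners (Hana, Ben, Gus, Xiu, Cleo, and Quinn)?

There are 6 choices for 1st place, 5 for 2nd, and so on down to 3 for position 4.
That gives 6 × 5 × 4 × 3 = 360.

360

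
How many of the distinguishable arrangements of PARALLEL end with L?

1260

With the last slot taken by L, it remains to arrange the other 7 letters (PARALEL).
Those 7 letters have A appearing twice and L appearing twice, giving (7)!/(2!·2!) = 1260.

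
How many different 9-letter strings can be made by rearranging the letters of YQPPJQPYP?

3780

The 9 letters of YQPPJQPYP have repeats: P appearing 4 times, Q appearing twice, and Y appearing twice.
The number of distinct arrangements is 9!/(4!·2!·2!) = 362880/96 = 3780.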